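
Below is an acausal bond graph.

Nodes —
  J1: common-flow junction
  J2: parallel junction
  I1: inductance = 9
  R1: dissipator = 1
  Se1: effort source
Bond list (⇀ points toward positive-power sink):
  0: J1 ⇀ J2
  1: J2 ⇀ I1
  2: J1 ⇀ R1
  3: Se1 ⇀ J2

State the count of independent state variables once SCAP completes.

1  (I1 all integral)

b3 →J2  (source Se1 imposes e)
b0 →J1  (common-e at J2 fixed by 3)
b1 →I1  (0-jn J2 has e-setter on 3)
b2 →R1  (J1: last free bond brings flow in)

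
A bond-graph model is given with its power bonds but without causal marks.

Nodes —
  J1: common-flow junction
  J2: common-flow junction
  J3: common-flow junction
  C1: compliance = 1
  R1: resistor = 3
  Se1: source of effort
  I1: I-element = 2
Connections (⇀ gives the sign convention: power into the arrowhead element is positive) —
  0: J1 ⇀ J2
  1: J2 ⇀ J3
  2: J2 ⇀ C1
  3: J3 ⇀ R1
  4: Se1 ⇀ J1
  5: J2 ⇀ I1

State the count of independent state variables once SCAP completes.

2  (C1, I1 all integral)

b4 →J1  (source Se1 imposes e)
b0 →J2  (closing 1-jn rule on J1)
b2 →J2  (C1 outputs effort q/C1)
b5 →I1  (I1 outputs flow p/I1)
b1 →J2  (J2 flow already set via bond 5)
b3 →J3  (J3: bond 1 brought flow, rest push out)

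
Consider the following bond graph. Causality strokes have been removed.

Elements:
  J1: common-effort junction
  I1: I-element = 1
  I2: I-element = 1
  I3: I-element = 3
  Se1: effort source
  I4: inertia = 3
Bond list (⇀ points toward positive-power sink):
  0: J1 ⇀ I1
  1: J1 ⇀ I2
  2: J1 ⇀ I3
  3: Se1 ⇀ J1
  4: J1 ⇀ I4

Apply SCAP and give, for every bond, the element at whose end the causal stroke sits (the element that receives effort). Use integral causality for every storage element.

β0 stroke→I1
β1 stroke→I2
β2 stroke→I3
β3 stroke→J1
β4 stroke→I4

#3 |J1  (source Se1 imposes e)
#0 |I1  (common-e at J1 fixed by 3)
#1 |I2  (J1: bond 3 brought effort, rest push out)
#2 |I3  (0-jn J1 has e-setter on 3)
#4 |I4  (J1: bond 3 brought effort, rest push out)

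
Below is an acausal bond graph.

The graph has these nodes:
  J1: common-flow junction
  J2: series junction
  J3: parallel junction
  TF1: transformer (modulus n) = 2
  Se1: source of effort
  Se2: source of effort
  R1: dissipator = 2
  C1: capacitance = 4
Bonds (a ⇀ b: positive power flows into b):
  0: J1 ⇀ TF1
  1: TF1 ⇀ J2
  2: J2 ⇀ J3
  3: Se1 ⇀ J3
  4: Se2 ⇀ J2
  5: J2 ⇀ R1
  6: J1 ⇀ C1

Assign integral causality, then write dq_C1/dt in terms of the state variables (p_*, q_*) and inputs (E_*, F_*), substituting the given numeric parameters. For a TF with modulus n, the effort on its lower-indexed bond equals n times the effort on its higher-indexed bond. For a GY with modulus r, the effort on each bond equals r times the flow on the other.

b3 |J3  (Se1: effort source, stroke at far end)
b4 |J2  (source Se2 imposes e)
b2 |J2  (J3: bond 3 brought effort, rest push out)
b6 |J1  (C1 outputs effort q/C1)
b0 |TF1  (only one flow-in slot at J1)
b1 |J2  (TF1 one-in-one-out from 0)
b5 |R1  (J2 needs exactly one f-in)

dq_C1/dt = -E_Se1/4 + E_Se2/4 - q_C1/32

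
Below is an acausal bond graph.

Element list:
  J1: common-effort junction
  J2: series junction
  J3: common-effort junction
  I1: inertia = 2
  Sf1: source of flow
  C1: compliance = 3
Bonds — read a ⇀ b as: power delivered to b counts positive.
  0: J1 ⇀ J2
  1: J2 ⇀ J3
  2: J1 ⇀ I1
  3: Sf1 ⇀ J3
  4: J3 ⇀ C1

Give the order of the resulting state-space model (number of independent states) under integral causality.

2  (C1, I1 all integral)

#3 stroke→Sf1  (Sf1 (Sf) sets flow on bond)
#2 stroke→I1  (I1 integral (f out))
#0 stroke→J1  (only one effort-in slot at J1)
#1 stroke→J2  (1-jn J2 has f-setter on 0)
#4 stroke→J3  (only one effort-in slot at J3)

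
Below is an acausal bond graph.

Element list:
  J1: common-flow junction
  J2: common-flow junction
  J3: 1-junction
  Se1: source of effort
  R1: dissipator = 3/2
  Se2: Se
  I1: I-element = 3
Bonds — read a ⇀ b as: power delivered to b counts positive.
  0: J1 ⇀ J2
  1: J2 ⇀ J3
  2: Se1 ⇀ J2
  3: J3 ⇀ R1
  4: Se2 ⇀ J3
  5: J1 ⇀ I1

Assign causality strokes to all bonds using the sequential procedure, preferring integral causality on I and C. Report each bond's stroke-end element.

#2 stroke→J2  (Se1: effort source, stroke at far end)
#4 stroke→J3  (Se2 fixes effort; stroke away)
#5 stroke→I1  (I1 integral (f out))
#0 stroke→J1  (J1 flow already set via bond 5)
#1 stroke→J2  (common-f at J2 fixed by 0)
#3 stroke→J3  (common-f at J3 fixed by 1)

b0 stroke→J1
b1 stroke→J2
b2 stroke→J2
b3 stroke→J3
b4 stroke→J3
b5 stroke→I1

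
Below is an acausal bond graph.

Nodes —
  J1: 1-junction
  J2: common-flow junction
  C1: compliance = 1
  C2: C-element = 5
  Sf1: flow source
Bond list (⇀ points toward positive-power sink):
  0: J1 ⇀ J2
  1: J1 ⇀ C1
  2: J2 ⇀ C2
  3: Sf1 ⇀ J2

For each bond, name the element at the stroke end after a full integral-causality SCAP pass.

b3 |Sf1  (Sf1: flow source, stroke at near end)
b0 |J2  (1-jn J2 has f-setter on 3)
b2 |J2  (J2: bond 3 brought flow, rest push out)
b1 |J1  (J1: bond 0 brought flow, rest push out)

b0 stroke at J2
b1 stroke at J1
b2 stroke at J2
b3 stroke at Sf1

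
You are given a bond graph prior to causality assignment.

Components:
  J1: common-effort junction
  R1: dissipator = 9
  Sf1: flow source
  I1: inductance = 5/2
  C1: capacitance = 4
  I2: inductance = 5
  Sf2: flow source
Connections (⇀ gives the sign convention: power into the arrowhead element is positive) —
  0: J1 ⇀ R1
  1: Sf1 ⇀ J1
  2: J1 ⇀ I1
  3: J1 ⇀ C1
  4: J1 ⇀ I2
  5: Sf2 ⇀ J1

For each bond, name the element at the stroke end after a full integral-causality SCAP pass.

b1 stroke at Sf1  (Sf1 fixes flow; stroke at Sf1)
b5 stroke at Sf2  (source Sf2 imposes f)
b2 stroke at I1  (I1: I, integral causality)
b3 stroke at J1  (prefer integral on C1)
b0 stroke at R1  (J1 effort already set via bond 3)
b4 stroke at I2  (0-jn J1 has e-setter on 3)

#0 stroke at R1
#1 stroke at Sf1
#2 stroke at I1
#3 stroke at J1
#4 stroke at I2
#5 stroke at Sf2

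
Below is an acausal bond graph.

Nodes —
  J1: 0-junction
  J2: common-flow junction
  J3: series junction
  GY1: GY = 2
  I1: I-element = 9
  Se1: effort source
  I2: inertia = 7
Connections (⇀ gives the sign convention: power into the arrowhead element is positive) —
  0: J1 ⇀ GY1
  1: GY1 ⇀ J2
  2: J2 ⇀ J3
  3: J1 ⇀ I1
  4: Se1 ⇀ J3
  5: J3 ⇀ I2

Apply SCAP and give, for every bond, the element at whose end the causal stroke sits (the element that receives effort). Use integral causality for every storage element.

bond 4 →J3  (Se1 fixes effort; stroke away)
bond 3 →I1  (I1: I, integral causality)
bond 0 →J1  (J1: last free bond brings effort in)
bond 1 →J2  (GY GY1: same side as bond 0)
bond 2 →J3  (J2 needs exactly one f-in)
bond 5 →I2  (J3: last free bond brings flow in)

#0 →J1
#1 →J2
#2 →J3
#3 →I1
#4 →J3
#5 →I2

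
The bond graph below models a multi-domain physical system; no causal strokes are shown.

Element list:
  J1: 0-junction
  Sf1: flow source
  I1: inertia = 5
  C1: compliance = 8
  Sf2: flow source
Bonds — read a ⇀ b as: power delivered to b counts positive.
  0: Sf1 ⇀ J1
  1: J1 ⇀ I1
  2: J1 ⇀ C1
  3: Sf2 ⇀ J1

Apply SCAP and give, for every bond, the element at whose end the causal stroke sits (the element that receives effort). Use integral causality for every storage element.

#0 stroke at Sf1  (source Sf1 imposes f)
#3 stroke at Sf2  (Sf2 (Sf) sets flow on bond)
#1 stroke at I1  (I1 integral (f out))
#2 stroke at J1  (closing 0-jn rule on J1)

β0 |Sf1
β1 |I1
β2 |J1
β3 |Sf2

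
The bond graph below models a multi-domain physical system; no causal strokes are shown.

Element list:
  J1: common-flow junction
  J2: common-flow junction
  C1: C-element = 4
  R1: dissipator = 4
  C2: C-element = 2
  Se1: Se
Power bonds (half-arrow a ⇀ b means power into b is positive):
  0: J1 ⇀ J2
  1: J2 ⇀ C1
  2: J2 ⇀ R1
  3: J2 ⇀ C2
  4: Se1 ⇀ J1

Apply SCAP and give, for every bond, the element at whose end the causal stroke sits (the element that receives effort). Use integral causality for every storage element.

β4 →J1  (Se1 (Se) sets effort on bond)
β0 →J2  (only one flow-in slot at J1)
β1 →J2  (C1 integral (e out))
β3 →J2  (prefer integral on C2)
β2 →R1  (J2 needs exactly one f-in)

β0 →J2
β1 →J2
β2 →R1
β3 →J2
β4 →J1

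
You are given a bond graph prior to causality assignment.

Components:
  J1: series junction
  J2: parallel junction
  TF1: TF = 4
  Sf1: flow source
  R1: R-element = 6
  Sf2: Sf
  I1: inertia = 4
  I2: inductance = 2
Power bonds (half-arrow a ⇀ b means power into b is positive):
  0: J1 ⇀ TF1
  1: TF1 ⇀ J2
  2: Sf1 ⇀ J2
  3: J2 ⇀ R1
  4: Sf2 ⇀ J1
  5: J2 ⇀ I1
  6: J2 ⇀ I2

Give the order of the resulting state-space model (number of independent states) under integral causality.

bond 2 stroke at Sf1  (Sf1 (Sf) sets flow on bond)
bond 4 stroke at Sf2  (Sf2 fixes flow; stroke at Sf2)
bond 0 stroke at J1  (J1 flow already set via bond 4)
bond 1 stroke at TF1  (through TF1, causality passes straight; one stroke at TF1)
bond 5 stroke at I1  (I1: I, integral causality)
bond 6 stroke at I2  (I2: I, integral causality)
bond 3 stroke at J2  (J2: last free bond brings effort in)

2  (I1, I2 all integral)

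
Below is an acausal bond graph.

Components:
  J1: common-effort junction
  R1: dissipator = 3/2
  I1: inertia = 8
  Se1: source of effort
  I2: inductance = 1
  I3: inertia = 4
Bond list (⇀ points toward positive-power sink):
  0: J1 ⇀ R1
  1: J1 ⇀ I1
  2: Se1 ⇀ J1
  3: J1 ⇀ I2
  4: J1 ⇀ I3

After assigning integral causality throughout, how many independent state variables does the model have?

#2 →J1  (Se1: effort source, stroke at far end)
#0 →R1  (common-e at J1 fixed by 2)
#1 →I1  (J1: bond 2 brought effort, rest push out)
#3 →I2  (J1 effort already set via bond 2)
#4 →I3  (common-e at J1 fixed by 2)

3  (I1, I2, I3 all integral)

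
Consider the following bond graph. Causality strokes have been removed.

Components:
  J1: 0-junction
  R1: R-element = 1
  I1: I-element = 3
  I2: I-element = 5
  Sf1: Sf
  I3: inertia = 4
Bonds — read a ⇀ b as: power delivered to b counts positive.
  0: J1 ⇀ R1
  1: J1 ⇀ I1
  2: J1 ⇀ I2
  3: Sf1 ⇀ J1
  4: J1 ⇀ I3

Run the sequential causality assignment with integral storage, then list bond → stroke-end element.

bond 0 stroke→J1
bond 1 stroke→I1
bond 2 stroke→I2
bond 3 stroke→Sf1
bond 4 stroke→I3

bond 3 |Sf1  (source Sf1 imposes f)
bond 1 |I1  (prefer integral on I1)
bond 2 |I2  (I2 integral (f out))
bond 4 |I3  (I3 integral (f out))
bond 0 |J1  (only one effort-in slot at J1)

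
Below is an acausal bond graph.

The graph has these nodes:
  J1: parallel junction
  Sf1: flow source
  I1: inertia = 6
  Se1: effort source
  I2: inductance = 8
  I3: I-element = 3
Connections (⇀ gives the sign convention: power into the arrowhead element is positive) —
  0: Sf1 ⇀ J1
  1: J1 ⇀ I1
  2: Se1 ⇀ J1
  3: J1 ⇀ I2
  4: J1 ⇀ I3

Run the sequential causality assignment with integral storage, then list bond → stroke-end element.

bond 0 stroke at Sf1  (Sf1 (Sf) sets flow on bond)
bond 2 stroke at J1  (Se1: effort source, stroke at far end)
bond 1 stroke at I1  (0-jn J1 has e-setter on 2)
bond 3 stroke at I2  (0-jn J1 has e-setter on 2)
bond 4 stroke at I3  (common-e at J1 fixed by 2)

b0 |Sf1
b1 |I1
b2 |J1
b3 |I2
b4 |I3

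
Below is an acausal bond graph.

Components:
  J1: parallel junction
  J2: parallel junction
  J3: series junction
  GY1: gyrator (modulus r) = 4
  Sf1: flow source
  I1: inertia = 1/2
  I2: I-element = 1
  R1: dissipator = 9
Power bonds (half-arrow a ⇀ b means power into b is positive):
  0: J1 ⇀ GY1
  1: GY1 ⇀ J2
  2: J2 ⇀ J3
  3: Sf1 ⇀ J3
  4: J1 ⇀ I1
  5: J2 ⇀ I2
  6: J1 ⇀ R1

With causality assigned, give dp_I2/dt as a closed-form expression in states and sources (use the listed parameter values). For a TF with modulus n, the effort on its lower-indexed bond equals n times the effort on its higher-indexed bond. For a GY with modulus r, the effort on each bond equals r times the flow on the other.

dp_I2/dt = -16*F_Sf1/9 - 8*p_I1 - 16*p_I2/9

bond 3 stroke→Sf1  (source Sf1 imposes f)
bond 2 stroke→J3  (1-jn J3 has f-setter on 3)
bond 4 stroke→I1  (I1: I, integral causality)
bond 5 stroke→I2  (prefer integral on I2)
bond 1 stroke→J2  (closing 0-jn rule on J2)
bond 0 stroke→J1  (GY1: gyrator matches bond 1)
bond 6 stroke→R1  (common-e at J1 fixed by 0)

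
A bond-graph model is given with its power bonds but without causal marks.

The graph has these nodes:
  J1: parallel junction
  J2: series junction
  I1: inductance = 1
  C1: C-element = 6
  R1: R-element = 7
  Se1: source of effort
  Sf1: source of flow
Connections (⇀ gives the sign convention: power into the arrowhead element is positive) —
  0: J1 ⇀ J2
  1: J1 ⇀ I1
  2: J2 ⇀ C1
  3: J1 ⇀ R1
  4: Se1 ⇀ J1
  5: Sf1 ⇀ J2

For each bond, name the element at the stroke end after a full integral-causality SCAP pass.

bond 0 |J2
bond 1 |I1
bond 2 |J2
bond 3 |R1
bond 4 |J1
bond 5 |Sf1

b4 |J1  (Se1: effort source, stroke at far end)
b5 |Sf1  (source Sf1 imposes f)
b0 |J2  (J1 effort already set via bond 4)
b1 |I1  (J1: bond 4 brought effort, rest push out)
b3 |R1  (J1 effort already set via bond 4)
b2 |J2  (1-jn J2 has f-setter on 5)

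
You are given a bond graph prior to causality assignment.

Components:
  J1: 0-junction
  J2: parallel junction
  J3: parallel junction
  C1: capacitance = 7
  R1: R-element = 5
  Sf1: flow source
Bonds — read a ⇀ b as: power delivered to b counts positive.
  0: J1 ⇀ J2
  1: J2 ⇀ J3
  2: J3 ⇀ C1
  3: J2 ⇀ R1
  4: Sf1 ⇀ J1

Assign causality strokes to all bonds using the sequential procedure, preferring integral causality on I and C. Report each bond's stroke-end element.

β0 stroke→J1
β1 stroke→J2
β2 stroke→J3
β3 stroke→R1
β4 stroke→Sf1

#4 stroke→Sf1  (source Sf1 imposes f)
#0 stroke→J1  (closing 0-jn rule on J1)
#2 stroke→J3  (C1 integral (e out))
#1 stroke→J2  (J3: bond 2 brought effort, rest push out)
#3 stroke→R1  (J2 effort already set via bond 1)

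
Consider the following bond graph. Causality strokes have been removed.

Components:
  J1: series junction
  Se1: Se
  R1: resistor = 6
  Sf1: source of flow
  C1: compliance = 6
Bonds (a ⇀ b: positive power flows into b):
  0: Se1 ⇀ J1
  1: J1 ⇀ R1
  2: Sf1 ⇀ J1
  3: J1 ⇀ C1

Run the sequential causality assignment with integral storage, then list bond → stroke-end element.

#0 →J1
#1 →J1
#2 →Sf1
#3 →J1

#0 |J1  (Se1: effort source, stroke at far end)
#2 |Sf1  (Sf1 fixes flow; stroke at Sf1)
#1 |J1  (J1: bond 2 brought flow, rest push out)
#3 |J1  (J1: bond 2 brought flow, rest push out)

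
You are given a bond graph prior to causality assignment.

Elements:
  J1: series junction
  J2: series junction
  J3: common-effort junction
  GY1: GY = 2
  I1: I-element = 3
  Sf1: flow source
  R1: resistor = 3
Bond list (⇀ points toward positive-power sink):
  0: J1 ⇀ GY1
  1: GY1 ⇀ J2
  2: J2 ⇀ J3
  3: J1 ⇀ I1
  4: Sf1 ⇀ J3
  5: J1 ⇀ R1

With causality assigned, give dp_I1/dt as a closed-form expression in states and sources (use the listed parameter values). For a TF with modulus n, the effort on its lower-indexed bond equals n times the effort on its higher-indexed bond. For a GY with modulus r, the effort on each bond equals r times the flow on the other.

dp_I1/dt = 2*F_Sf1 - p_I1

#4 |Sf1  (source Sf1 imposes f)
#2 |J3  (J3 needs exactly one e-in)
#1 |J2  (common-f at J2 fixed by 2)
#0 |J1  (GY1: gyrator matches bond 1)
#3 |I1  (I1: I, integral causality)
#5 |J1  (1-jn J1 has f-setter on 3)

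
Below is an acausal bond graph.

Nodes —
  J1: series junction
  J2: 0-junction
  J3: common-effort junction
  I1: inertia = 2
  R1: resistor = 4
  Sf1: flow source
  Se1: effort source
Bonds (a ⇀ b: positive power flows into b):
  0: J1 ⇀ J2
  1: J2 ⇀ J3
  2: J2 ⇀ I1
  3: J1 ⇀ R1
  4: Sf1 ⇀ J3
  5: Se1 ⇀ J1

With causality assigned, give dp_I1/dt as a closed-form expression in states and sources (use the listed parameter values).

dp_I1/dt = E_Se1 + 4*F_Sf1 - 2*p_I1

bond 4 stroke→Sf1  (Sf1 fixes flow; stroke at Sf1)
bond 5 stroke→J1  (Se1: effort source, stroke at far end)
bond 1 stroke→J3  (J3: last free bond brings effort in)
bond 2 stroke→I1  (I1 integral (f out))
bond 0 stroke→J2  (J2: last free bond brings effort in)
bond 3 stroke→J1  (common-f at J1 fixed by 0)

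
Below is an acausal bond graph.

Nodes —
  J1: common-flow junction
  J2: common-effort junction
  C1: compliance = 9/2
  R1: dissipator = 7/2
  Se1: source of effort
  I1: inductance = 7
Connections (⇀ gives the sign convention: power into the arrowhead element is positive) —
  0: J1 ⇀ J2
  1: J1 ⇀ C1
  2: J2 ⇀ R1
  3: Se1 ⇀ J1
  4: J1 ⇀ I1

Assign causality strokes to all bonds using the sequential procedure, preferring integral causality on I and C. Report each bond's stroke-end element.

#0 stroke→J1
#1 stroke→J1
#2 stroke→J2
#3 stroke→J1
#4 stroke→I1

β3 stroke→J1  (Se1 (Se) sets effort on bond)
β1 stroke→J1  (prefer integral on C1)
β4 stroke→I1  (prefer integral on I1)
β0 stroke→J1  (J1: bond 4 brought flow, rest push out)
β2 stroke→J2  (closing 0-jn rule on J2)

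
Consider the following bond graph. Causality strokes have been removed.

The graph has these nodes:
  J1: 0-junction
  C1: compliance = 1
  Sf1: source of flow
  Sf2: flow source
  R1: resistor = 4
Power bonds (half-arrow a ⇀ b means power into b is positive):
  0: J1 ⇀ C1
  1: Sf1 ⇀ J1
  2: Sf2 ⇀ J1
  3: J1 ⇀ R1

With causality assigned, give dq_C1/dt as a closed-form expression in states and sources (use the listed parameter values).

#1 stroke at Sf1  (Sf1 fixes flow; stroke at Sf1)
#2 stroke at Sf2  (Sf2: flow source, stroke at near end)
#0 stroke at J1  (C1: C, integral causality)
#3 stroke at R1  (J1 effort already set via bond 0)

dq_C1/dt = F_Sf1 + F_Sf2 - q_C1/4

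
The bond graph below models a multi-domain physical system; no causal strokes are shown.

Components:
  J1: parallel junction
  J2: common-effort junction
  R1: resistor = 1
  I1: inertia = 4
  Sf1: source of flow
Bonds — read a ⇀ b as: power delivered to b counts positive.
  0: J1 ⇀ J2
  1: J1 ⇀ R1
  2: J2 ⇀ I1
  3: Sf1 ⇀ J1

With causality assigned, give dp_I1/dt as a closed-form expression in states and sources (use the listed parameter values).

β3 |Sf1  (Sf1: flow source, stroke at near end)
β2 |I1  (I1 integral (f out))
β0 |J2  (J2: last free bond brings effort in)
β1 |J1  (J1: last free bond brings effort in)

dp_I1/dt = F_Sf1 - p_I1/4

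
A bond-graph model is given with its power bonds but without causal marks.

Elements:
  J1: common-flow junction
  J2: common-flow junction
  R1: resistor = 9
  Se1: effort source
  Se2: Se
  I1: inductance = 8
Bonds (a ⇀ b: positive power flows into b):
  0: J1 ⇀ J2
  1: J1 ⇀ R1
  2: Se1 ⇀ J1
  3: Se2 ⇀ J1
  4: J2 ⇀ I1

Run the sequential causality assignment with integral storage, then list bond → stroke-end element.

β0 stroke→J2
β1 stroke→J1
β2 stroke→J1
β3 stroke→J1
β4 stroke→I1

#2 |J1  (source Se1 imposes e)
#3 |J1  (Se2: effort source, stroke at far end)
#4 |I1  (I1 outputs flow p/I1)
#0 |J2  (J2 flow already set via bond 4)
#1 |J1  (1-jn J1 has f-setter on 0)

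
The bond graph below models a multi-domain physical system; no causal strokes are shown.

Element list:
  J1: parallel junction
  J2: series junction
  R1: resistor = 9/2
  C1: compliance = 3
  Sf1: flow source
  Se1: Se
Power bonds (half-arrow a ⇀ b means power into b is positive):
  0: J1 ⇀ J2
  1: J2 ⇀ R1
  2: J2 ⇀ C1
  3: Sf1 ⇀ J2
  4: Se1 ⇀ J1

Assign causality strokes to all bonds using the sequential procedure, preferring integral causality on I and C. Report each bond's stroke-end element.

β3 |Sf1  (Sf1 (Sf) sets flow on bond)
β4 |J1  (Se1 fixes effort; stroke away)
β0 |J2  (common-e at J1 fixed by 4)
β1 |J2  (J2 flow already set via bond 3)
β2 |J2  (1-jn J2 has f-setter on 3)

#0 →J2
#1 →J2
#2 →J2
#3 →Sf1
#4 →J1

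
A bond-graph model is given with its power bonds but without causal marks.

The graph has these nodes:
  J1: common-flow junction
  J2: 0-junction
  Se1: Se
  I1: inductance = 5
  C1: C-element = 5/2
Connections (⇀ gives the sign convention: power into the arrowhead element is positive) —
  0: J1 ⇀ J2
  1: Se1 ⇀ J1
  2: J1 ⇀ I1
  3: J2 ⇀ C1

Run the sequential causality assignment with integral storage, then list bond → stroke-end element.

β1 stroke at J1  (Se1: effort source, stroke at far end)
β2 stroke at I1  (I1: I, integral causality)
β0 stroke at J1  (1-jn J1 has f-setter on 2)
β3 stroke at J2  (closing 0-jn rule on J2)

b0 |J1
b1 |J1
b2 |I1
b3 |J2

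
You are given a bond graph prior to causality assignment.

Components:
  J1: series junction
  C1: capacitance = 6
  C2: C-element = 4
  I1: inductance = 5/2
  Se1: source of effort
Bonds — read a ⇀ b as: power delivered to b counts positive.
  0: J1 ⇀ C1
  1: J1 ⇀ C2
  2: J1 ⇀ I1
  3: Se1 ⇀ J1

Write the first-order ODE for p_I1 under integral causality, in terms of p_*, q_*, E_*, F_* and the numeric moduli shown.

dp_I1/dt = E_Se1 - q_C1/6 - q_C2/4

#3 stroke→J1  (Se1: effort source, stroke at far end)
#0 stroke→J1  (prefer integral on C1)
#1 stroke→J1  (C2 outputs effort q/C2)
#2 stroke→I1  (closing 1-jn rule on J1)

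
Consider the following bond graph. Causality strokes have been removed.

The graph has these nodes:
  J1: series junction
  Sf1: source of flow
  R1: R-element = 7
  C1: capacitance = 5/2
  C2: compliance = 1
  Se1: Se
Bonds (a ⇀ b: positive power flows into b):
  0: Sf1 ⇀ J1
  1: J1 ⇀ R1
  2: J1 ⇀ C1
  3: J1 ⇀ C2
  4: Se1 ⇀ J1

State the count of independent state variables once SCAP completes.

2  (C1, C2 all integral)

#0 |Sf1  (Sf1 fixes flow; stroke at Sf1)
#4 |J1  (Se1 (Se) sets effort on bond)
#1 |J1  (J1 flow already set via bond 0)
#2 |J1  (1-jn J1 has f-setter on 0)
#3 |J1  (1-jn J1 has f-setter on 0)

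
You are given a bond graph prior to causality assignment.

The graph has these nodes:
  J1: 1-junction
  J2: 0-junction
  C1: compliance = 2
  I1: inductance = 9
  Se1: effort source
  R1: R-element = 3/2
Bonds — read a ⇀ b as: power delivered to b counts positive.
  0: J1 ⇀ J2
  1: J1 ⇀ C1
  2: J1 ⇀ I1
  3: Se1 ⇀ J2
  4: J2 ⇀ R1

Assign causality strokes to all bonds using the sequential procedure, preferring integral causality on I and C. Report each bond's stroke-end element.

#0 stroke at J1
#1 stroke at J1
#2 stroke at I1
#3 stroke at J2
#4 stroke at R1

b3 →J2  (source Se1 imposes e)
b0 →J1  (J2 effort already set via bond 3)
b4 →R1  (J2 effort already set via bond 3)
b1 →J1  (C1 outputs effort q/C1)
b2 →I1  (closing 1-jn rule on J1)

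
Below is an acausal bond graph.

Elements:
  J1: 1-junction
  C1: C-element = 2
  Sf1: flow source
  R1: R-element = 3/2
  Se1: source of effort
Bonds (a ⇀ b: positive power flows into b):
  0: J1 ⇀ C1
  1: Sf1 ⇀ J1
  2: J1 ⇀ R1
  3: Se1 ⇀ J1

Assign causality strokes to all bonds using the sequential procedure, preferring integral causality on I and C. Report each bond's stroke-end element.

bond 1 →Sf1  (source Sf1 imposes f)
bond 3 →J1  (source Se1 imposes e)
bond 0 →J1  (J1 flow already set via bond 1)
bond 2 →J1  (J1 flow already set via bond 1)

#0 →J1
#1 →Sf1
#2 →J1
#3 →J1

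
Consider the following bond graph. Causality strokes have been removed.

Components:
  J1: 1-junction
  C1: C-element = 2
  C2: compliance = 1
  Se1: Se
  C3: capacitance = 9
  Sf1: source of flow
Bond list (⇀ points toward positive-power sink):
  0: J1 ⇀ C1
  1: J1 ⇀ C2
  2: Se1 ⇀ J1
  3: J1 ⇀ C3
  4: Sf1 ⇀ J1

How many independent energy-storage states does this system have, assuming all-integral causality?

3  (C1, C2, C3 all integral)

β2 stroke at J1  (source Se1 imposes e)
β4 stroke at Sf1  (Sf1: flow source, stroke at near end)
β0 stroke at J1  (J1 flow already set via bond 4)
β1 stroke at J1  (common-f at J1 fixed by 4)
β3 stroke at J1  (1-jn J1 has f-setter on 4)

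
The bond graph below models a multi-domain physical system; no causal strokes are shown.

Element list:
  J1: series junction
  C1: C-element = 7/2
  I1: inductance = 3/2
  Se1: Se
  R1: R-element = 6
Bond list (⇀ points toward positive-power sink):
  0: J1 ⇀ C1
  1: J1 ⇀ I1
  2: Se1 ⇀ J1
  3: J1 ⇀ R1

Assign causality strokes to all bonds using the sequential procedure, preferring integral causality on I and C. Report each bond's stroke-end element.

b2 stroke→J1  (Se1 (Se) sets effort on bond)
b0 stroke→J1  (C1 outputs effort q/C1)
b1 stroke→I1  (prefer integral on I1)
b3 stroke→J1  (1-jn J1 has f-setter on 1)

β0 stroke at J1
β1 stroke at I1
β2 stroke at J1
β3 stroke at J1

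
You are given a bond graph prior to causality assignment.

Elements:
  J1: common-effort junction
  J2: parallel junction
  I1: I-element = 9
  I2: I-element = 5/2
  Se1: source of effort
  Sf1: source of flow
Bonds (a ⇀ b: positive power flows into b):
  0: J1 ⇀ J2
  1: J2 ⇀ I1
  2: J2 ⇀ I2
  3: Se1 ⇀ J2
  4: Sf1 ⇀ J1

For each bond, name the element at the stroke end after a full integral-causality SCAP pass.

β3 stroke at J2  (Se1 (Se) sets effort on bond)
β4 stroke at Sf1  (Sf1 (Sf) sets flow on bond)
β0 stroke at J1  (closing 0-jn rule on J1)
β1 stroke at I1  (0-jn J2 has e-setter on 3)
β2 stroke at I2  (J2: bond 3 brought effort, rest push out)

bond 0 |J1
bond 1 |I1
bond 2 |I2
bond 3 |J2
bond 4 |Sf1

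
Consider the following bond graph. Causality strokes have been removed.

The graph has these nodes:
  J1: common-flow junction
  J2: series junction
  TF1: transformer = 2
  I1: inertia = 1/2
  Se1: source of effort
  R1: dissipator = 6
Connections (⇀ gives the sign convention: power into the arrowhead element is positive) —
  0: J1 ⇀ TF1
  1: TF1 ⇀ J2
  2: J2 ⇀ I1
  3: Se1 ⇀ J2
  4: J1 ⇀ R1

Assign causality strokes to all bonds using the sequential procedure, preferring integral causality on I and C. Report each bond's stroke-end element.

bond 3 stroke at J2  (Se1: effort source, stroke at far end)
bond 2 stroke at I1  (I1: I, integral causality)
bond 1 stroke at J2  (1-jn J2 has f-setter on 2)
bond 0 stroke at TF1  (TF TF1: opposite of bond 1)
bond 4 stroke at J1  (J1: bond 0 brought flow, rest push out)

bond 0 stroke→TF1
bond 1 stroke→J2
bond 2 stroke→I1
bond 3 stroke→J2
bond 4 stroke→J1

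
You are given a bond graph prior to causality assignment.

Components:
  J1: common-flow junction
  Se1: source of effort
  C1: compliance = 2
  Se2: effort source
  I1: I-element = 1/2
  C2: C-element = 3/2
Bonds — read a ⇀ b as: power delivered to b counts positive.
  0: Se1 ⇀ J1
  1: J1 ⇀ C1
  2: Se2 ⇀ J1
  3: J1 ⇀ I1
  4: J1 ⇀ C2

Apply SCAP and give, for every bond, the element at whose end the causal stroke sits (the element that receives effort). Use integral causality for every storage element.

β0 |J1
β1 |J1
β2 |J1
β3 |I1
β4 |J1

β0 →J1  (Se1: effort source, stroke at far end)
β2 →J1  (Se2: effort source, stroke at far end)
β1 →J1  (C1 outputs effort q/C1)
β3 →I1  (I1 outputs flow p/I1)
β4 →J1  (J1 flow already set via bond 3)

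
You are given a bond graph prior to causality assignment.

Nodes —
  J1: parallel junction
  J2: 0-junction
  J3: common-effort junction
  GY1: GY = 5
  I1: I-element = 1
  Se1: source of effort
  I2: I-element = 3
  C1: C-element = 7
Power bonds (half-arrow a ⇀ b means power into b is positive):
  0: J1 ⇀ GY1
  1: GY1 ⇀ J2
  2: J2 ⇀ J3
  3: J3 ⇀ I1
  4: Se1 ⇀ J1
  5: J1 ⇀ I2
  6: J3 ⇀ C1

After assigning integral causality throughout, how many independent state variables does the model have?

3  (C1, I1, I2 all integral)

β4 |J1  (source Se1 imposes e)
β0 |GY1  (0-jn J1 has e-setter on 4)
β5 |I2  (J1 effort already set via bond 4)
β1 |GY1  (GY1 both-in/both-out from 0)
β2 |J2  (only one effort-in slot at J2)
β3 |I1  (I1 integral (f out))
β6 |J3  (only one effort-in slot at J3)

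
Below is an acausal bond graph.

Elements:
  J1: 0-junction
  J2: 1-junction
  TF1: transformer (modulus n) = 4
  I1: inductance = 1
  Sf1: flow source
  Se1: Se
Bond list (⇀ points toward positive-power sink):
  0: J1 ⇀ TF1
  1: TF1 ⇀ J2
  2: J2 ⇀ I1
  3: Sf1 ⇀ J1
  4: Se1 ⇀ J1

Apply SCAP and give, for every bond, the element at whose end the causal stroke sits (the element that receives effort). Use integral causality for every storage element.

#3 →Sf1  (Sf1: flow source, stroke at near end)
#4 →J1  (Se1: effort source, stroke at far end)
#0 →TF1  (0-jn J1 has e-setter on 4)
#1 →J2  (TF1 one-in-one-out from 0)
#2 →I1  (closing 1-jn rule on J2)

#0 |TF1
#1 |J2
#2 |I1
#3 |Sf1
#4 |J1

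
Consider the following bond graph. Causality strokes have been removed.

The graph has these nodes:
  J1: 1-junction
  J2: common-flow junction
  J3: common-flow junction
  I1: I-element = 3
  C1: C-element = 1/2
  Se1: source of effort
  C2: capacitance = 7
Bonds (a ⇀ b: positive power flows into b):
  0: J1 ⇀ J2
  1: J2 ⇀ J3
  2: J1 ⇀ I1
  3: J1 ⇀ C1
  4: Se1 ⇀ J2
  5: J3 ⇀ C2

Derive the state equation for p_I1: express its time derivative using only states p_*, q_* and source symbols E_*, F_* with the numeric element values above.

dp_I1/dt = E_Se1 - 2*q_C1 - q_C2/7

#4 →J2  (Se1 (Se) sets effort on bond)
#2 →I1  (prefer integral on I1)
#0 →J1  (J1 flow already set via bond 2)
#3 →J1  (1-jn J1 has f-setter on 2)
#1 →J2  (common-f at J2 fixed by 0)
#5 →J3  (1-jn J3 has f-setter on 1)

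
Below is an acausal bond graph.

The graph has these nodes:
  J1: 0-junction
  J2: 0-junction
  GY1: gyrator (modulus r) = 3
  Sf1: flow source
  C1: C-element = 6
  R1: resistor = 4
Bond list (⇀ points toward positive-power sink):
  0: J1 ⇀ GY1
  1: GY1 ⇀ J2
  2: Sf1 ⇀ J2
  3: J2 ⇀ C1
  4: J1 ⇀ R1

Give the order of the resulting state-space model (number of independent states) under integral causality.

1  (C1 all integral)

b2 stroke at Sf1  (Sf1: flow source, stroke at near end)
b3 stroke at J2  (C1: C, integral causality)
b1 stroke at GY1  (J2: bond 3 brought effort, rest push out)
b0 stroke at GY1  (GY GY1: same side as bond 1)
b4 stroke at J1  (only one effort-in slot at J1)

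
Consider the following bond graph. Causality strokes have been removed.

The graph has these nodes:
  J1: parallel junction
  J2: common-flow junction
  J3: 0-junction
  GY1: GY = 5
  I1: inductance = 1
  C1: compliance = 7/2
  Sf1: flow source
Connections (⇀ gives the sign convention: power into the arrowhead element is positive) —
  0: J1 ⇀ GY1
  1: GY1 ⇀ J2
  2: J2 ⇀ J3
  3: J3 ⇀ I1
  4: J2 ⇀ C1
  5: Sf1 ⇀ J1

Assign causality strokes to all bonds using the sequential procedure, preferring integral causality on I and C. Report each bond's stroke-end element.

#0 |J1
#1 |J2
#2 |J3
#3 |I1
#4 |J2
#5 |Sf1

β5 stroke at Sf1  (Sf1 (Sf) sets flow on bond)
β0 stroke at J1  (J1: last free bond brings effort in)
β1 stroke at J2  (GY GY1: same side as bond 0)
β3 stroke at I1  (prefer integral on I1)
β2 stroke at J3  (closing 0-jn rule on J3)
β4 stroke at J2  (J2: bond 2 brought flow, rest push out)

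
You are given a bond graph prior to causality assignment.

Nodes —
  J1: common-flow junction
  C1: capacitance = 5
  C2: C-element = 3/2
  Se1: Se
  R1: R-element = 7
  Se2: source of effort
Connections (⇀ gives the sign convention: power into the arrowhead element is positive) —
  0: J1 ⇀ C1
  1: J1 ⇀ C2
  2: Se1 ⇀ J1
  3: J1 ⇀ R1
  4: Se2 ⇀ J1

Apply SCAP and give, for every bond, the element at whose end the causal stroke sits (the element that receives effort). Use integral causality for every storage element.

β2 stroke→J1  (source Se1 imposes e)
β4 stroke→J1  (Se2 (Se) sets effort on bond)
β0 stroke→J1  (prefer integral on C1)
β1 stroke→J1  (C2: C, integral causality)
β3 stroke→R1  (J1 needs exactly one f-in)

β0 →J1
β1 →J1
β2 →J1
β3 →R1
β4 →J1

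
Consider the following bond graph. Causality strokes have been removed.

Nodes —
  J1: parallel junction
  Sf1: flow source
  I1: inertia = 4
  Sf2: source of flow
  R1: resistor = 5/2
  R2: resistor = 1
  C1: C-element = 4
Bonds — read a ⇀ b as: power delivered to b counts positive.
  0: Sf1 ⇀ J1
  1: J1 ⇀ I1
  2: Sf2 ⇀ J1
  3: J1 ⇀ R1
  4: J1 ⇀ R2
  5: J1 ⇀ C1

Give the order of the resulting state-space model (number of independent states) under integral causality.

2  (C1, I1 all integral)

b0 stroke at Sf1  (Sf1: flow source, stroke at near end)
b2 stroke at Sf2  (Sf2 (Sf) sets flow on bond)
b1 stroke at I1  (I1 integral (f out))
b5 stroke at J1  (C1 outputs effort q/C1)
b3 stroke at R1  (common-e at J1 fixed by 5)
b4 stroke at R2  (common-e at J1 fixed by 5)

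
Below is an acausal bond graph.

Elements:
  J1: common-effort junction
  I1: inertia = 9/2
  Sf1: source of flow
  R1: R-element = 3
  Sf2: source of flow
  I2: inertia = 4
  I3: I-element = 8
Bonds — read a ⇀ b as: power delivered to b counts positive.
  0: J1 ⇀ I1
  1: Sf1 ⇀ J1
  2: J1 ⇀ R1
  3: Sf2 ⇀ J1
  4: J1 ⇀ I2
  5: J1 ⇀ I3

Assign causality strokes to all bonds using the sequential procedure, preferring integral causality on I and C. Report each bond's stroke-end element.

β1 stroke→Sf1  (Sf1 (Sf) sets flow on bond)
β3 stroke→Sf2  (Sf2: flow source, stroke at near end)
β0 stroke→I1  (I1 outputs flow p/I1)
β4 stroke→I2  (prefer integral on I2)
β5 stroke→I3  (I3 integral (f out))
β2 stroke→J1  (only one effort-in slot at J1)

#0 stroke→I1
#1 stroke→Sf1
#2 stroke→J1
#3 stroke→Sf2
#4 stroke→I2
#5 stroke→I3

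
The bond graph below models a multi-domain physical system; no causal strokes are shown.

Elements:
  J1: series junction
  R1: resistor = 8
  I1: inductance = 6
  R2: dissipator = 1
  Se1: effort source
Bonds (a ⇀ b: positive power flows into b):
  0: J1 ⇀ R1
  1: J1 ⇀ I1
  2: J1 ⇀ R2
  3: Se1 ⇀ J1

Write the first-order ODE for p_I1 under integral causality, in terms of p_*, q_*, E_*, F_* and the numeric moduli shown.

dp_I1/dt = E_Se1 - 3*p_I1/2

b3 →J1  (Se1 fixes effort; stroke away)
b1 →I1  (I1: I, integral causality)
b0 →J1  (J1 flow already set via bond 1)
b2 →J1  (J1: bond 1 brought flow, rest push out)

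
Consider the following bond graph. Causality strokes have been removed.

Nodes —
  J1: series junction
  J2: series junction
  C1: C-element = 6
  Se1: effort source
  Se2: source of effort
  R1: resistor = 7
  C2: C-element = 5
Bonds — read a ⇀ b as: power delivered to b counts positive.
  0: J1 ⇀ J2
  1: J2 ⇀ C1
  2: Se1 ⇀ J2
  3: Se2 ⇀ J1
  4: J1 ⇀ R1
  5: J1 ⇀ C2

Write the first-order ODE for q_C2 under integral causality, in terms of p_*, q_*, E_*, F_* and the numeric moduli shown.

dq_C2/dt = E_Se1/7 + E_Se2/7 - q_C1/42 - q_C2/35

#2 →J2  (Se1 fixes effort; stroke away)
#3 →J1  (source Se2 imposes e)
#1 →J2  (C1: C, integral causality)
#0 →J1  (J2 needs exactly one f-in)
#5 →J1  (C2 integral (e out))
#4 →R1  (J1: last free bond brings flow in)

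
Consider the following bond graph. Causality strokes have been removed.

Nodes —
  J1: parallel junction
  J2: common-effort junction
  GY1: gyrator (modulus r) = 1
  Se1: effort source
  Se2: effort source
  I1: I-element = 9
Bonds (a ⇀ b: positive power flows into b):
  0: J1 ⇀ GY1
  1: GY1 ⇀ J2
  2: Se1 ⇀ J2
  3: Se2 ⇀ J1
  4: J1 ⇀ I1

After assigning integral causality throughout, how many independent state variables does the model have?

b2 |J2  (Se1 fixes effort; stroke away)
b3 |J1  (source Se2 imposes e)
b0 |GY1  (J1 effort already set via bond 3)
b4 |I1  (common-e at J1 fixed by 3)
b1 |GY1  (J2 effort already set via bond 2)

1  (I1 all integral)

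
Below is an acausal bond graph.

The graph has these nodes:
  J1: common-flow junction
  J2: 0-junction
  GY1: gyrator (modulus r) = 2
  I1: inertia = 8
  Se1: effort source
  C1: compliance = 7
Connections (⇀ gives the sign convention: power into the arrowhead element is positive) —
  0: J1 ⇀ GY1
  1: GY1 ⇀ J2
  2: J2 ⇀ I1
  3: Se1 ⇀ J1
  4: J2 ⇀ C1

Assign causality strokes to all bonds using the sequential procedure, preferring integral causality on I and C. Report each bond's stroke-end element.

bond 3 stroke at J1  (source Se1 imposes e)
bond 0 stroke at GY1  (J1 needs exactly one f-in)
bond 1 stroke at GY1  (GY1: gyrator matches bond 0)
bond 2 stroke at I1  (I1: I, integral causality)
bond 4 stroke at J2  (J2 needs exactly one e-in)

#0 →GY1
#1 →GY1
#2 →I1
#3 →J1
#4 →J2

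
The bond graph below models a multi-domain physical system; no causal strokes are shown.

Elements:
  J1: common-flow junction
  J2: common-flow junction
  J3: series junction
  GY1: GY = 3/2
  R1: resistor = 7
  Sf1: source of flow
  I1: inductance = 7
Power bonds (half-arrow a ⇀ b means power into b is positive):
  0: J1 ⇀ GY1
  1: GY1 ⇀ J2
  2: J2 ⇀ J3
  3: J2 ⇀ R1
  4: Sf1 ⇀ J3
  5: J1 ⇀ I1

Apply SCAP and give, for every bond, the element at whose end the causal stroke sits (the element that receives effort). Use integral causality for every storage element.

bond 0 →J1
bond 1 →J2
bond 2 →J3
bond 3 →J2
bond 4 →Sf1
bond 5 →I1

β4 →Sf1  (Sf1 fixes flow; stroke at Sf1)
β2 →J3  (1-jn J3 has f-setter on 4)
β1 →J2  (common-f at J2 fixed by 2)
β3 →J2  (J2 flow already set via bond 2)
β0 →J1  (through GY1, causality inverts; strokes same side of GY1)
β5 →I1  (closing 1-jn rule on J1)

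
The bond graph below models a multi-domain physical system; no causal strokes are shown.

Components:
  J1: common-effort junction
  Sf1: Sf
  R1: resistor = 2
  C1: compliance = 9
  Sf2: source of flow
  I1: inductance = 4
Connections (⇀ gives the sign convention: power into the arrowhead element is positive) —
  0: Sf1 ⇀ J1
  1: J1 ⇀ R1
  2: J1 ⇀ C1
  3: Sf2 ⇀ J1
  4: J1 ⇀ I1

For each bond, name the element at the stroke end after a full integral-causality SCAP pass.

b0 →Sf1
b1 →R1
b2 →J1
b3 →Sf2
b4 →I1

bond 0 |Sf1  (source Sf1 imposes f)
bond 3 |Sf2  (Sf2 fixes flow; stroke at Sf2)
bond 2 |J1  (C1 integral (e out))
bond 1 |R1  (common-e at J1 fixed by 2)
bond 4 |I1  (J1: bond 2 brought effort, rest push out)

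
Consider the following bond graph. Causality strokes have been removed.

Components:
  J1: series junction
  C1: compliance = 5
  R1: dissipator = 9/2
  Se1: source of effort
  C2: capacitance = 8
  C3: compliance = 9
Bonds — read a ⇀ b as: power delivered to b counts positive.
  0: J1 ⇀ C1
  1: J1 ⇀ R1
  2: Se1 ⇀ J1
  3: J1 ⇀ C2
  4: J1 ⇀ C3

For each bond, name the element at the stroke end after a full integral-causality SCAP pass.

#2 |J1  (Se1 (Se) sets effort on bond)
#0 |J1  (C1 outputs effort q/C1)
#3 |J1  (prefer integral on C2)
#4 |J1  (C3: C, integral causality)
#1 |R1  (J1: last free bond brings flow in)

bond 0 |J1
bond 1 |R1
bond 2 |J1
bond 3 |J1
bond 4 |J1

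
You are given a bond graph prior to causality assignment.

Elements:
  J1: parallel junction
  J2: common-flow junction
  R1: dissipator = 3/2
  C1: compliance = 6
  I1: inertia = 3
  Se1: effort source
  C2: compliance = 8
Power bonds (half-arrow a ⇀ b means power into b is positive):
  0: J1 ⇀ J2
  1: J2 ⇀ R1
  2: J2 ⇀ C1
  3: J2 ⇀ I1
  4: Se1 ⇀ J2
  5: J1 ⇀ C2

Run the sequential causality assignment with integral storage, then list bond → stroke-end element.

b0 stroke→J2
b1 stroke→J2
b2 stroke→J2
b3 stroke→I1
b4 stroke→J2
b5 stroke→J1

bond 4 stroke at J2  (Se1 fixes effort; stroke away)
bond 2 stroke at J2  (C1: C, integral causality)
bond 3 stroke at I1  (prefer integral on I1)
bond 0 stroke at J2  (common-f at J2 fixed by 3)
bond 1 stroke at J2  (common-f at J2 fixed by 3)
bond 5 stroke at J1  (closing 0-jn rule on J1)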